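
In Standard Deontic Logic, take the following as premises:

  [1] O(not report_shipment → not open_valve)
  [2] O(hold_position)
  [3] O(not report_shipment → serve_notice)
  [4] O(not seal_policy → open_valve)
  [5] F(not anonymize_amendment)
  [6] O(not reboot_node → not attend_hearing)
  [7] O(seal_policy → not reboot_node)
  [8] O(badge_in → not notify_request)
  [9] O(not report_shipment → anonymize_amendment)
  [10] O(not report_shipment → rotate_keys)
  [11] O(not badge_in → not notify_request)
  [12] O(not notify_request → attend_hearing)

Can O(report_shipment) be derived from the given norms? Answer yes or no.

Premises 11 and 8 cover both cases: O(not badge_in → not notify_request) and O(badge_in → not notify_request). Since not badge_in ∨ badge_in is a tautology, O(not notify_request) follows.
Applying K to premise 12 (O(not notify_request → attend_hearing)) and O(not notify_request) yields O(attend_hearing).
The contrapositive of premise 6 (O(not reboot_node → not attend_hearing)) is O(attend_hearing → reboot_node), and O(attend_hearing) is already established, so O(reboot_node).
Premise 7 is O(seal_policy → not reboot_node); contrapositively O(reboot_node → not seal_policy). Since O(reboot_node) holds, K gives O(not seal_policy).
From O(not seal_policy) and premise 4, O(not seal_policy → open_valve), we obtain O(open_valve).
Premise 1 is O(not report_shipment → not open_valve); contrapositively O(open_valve → report_shipment). Since O(open_valve) holds, K gives O(report_shipment).
Premises 2, 3, 5, 9, 10 do not contribute to this derivation.
So O(report_shipment) follows.

Yes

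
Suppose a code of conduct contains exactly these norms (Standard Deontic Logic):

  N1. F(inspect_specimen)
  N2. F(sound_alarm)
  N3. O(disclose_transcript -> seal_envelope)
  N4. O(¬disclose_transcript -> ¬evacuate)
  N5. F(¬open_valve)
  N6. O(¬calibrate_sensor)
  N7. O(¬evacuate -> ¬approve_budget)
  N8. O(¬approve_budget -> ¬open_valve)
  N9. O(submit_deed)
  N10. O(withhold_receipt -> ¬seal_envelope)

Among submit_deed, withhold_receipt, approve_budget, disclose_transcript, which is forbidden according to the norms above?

Premise 5, F(¬open_valve), is equivalent to O(open_valve).
Premise 8, O(¬approve_budget -> ¬open_valve), contraposes to O(open_valve -> approve_budget); with O(open_valve) we get O(approve_budget).
The contrapositive of premise 7 (O(¬evacuate -> ¬approve_budget)) is O(approve_budget -> evacuate), and O(approve_budget) is already established, so O(evacuate).
Premise 4, O(¬disclose_transcript -> ¬evacuate), contraposes to O(evacuate -> disclose_transcript); with O(evacuate) we get O(disclose_transcript).
Applying K to premise 3 (O(disclose_transcript -> seal_envelope)) and O(disclose_transcript) yields O(seal_envelope).
Premise 10, O(withhold_receipt -> ¬seal_envelope), contraposes to O(seal_envelope -> ¬withhold_receipt); with O(seal_envelope) we get O(¬withhold_receipt).
So O(¬withhold_receipt) holds, i.e. withhold_receipt is forbidden. None of the other listed options is forbidden under the premises.

withhold_receipt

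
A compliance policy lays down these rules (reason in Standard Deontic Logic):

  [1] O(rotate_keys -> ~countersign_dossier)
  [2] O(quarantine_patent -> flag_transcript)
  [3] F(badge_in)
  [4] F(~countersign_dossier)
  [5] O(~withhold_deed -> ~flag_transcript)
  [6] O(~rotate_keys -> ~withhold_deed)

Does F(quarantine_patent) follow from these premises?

F(~countersign_dossier) at premise 4 means O(countersign_dossier).
Premise 1 is O(rotate_keys -> ~countersign_dossier); contrapositively O(countersign_dossier -> ~rotate_keys). Since O(countersign_dossier) holds, K gives O(~rotate_keys).
Premise 6 is O(~rotate_keys -> ~withhold_deed); since O(~rotate_keys), deontic closure gives O(~withhold_deed).
With premise 5, O(~withhold_deed -> ~flag_transcript), the K-axiom yields O(~flag_transcript).
Premise 2 is O(quarantine_patent -> flag_transcript); contrapositively O(~flag_transcript -> ~quarantine_patent). Since O(~flag_transcript) holds, K gives O(~quarantine_patent).
Premise 3 does not contribute to this derivation.
So O(~quarantine_patent) holds, i.e. F(quarantine_patent). The claim follows.

Yes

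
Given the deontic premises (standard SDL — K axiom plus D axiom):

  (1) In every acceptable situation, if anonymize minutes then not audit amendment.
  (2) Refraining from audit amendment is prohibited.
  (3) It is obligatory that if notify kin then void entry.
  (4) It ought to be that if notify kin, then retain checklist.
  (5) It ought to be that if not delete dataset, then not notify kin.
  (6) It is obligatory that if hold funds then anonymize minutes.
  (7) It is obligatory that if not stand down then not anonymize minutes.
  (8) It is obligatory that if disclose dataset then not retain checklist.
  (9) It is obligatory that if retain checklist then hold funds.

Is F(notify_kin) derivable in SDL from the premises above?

F(¬audit_amendment) at premise 2 means O(audit_amendment).
Premise 1 is O(anonymize_minutes → ¬audit_amendment); contrapositively O(audit_amendment → ¬anonymize_minutes). Since O(audit_amendment) holds, K gives O(¬anonymize_minutes).
Premise 6 is O(hold_funds → anonymize_minutes); contrapositively O(¬anonymize_minutes → ¬hold_funds). Since O(¬anonymize_minutes) holds, K gives O(¬hold_funds).
Premise 9, O(retain_checklist → hold_funds), contraposes to O(¬hold_funds → ¬retain_checklist); with O(¬hold_funds) we get O(¬retain_checklist).
The contrapositive of premise 4 (O(notify_kin → retain_checklist)) is O(¬retain_checklist → ¬notify_kin), and O(¬retain_checklist) is already established, so O(¬notify_kin).
Premises 3, 5, 7, 8 do not contribute to this derivation.
So O(¬notify_kin) holds, i.e. F(notify_kin). The claim follows.

Yes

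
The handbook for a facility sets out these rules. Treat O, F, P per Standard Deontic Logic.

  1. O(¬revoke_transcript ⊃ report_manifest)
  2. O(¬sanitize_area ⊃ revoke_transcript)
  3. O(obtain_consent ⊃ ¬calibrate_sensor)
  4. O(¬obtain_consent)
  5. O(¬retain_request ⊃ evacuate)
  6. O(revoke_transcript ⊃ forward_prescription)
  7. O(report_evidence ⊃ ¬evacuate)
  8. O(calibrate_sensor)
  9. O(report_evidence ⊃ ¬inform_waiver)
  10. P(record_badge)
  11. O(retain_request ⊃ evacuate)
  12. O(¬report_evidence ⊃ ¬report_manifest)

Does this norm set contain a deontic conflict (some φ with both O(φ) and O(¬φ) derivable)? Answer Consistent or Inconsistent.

Consistent

Premise 3 is O(obtain_consent ⊃ ¬calibrate_sensor), but O(obtain_consent) is not derivable from the premises, so it does not yield O(¬calibrate_sensor).
So O(¬calibrate_sensor) is not derivable, and the apparent clash with O(calibrate_sensor) does not arise.
A world satisfying every obligation exists (e.g. calibrate_sensor=true, evacuate=true, forward_prescription=true, inform_waiver=false, obtain_consent=false, record_badge=false, report_evidence=false, report_manifest=false, retain_request=false, revoke_transcript=true, sanitize_area=false); no atom is both obligatory and forbidden, so the set is consistent.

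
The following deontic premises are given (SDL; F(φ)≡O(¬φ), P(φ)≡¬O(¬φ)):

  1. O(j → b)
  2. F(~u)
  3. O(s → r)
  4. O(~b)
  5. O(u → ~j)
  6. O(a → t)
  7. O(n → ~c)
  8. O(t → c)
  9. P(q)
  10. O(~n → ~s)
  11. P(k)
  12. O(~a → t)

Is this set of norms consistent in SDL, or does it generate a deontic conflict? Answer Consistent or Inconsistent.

Consistent

Premise 1 is O(j → b), but O(j) is not derivable from the premises, so it does not yield O(b).
So O(b) is not derivable, and the apparent clash with O(~b) does not arise.
A world satisfying every obligation exists (e.g. a=false, b=false, c=true, j=false, k=false, n=false, q=false, r=false, s=false, t=true, u=true); no atom is both obligatory and forbidden, so the set is consistent.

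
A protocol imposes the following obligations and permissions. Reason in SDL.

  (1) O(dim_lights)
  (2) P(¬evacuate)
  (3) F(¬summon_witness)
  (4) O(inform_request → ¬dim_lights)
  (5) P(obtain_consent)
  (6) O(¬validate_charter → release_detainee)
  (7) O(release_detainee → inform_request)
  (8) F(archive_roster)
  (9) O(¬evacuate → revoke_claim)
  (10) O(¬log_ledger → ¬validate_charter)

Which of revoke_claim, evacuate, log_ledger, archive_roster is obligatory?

log_ledger

Premise 1 gives O(dim_lights).
The contrapositive of premise 4 (O(inform_request → ¬dim_lights)) is O(dim_lights → ¬inform_request), and O(dim_lights) is already established, so O(¬inform_request).
Premise 7 is O(release_detainee → inform_request); contrapositively O(¬inform_request → ¬release_detainee). Since O(¬inform_request) holds, K gives O(¬release_detainee).
The contrapositive of premise 6 (O(¬validate_charter → release_detainee)) is O(¬release_detainee → validate_charter), and O(¬release_detainee) is already established, so O(validate_charter).
Premise 10, O(¬log_ledger → ¬validate_charter), contraposes to O(validate_charter → log_ledger); with O(validate_charter) we get O(log_ledger).
So O(log_ledger) holds — log_ledger is obligatory. None of the other listed options is made obligatory by any chain of premises.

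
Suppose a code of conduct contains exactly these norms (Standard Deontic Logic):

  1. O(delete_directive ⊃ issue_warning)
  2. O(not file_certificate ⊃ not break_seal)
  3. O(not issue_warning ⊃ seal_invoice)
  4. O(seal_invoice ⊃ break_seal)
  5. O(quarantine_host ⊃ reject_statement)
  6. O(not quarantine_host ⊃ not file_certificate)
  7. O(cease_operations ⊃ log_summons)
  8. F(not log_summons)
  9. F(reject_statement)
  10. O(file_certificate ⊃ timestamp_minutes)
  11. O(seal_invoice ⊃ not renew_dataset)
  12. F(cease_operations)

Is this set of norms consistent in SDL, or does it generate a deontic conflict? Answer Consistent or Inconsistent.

Consistent

Premise 7 is O(cease_operations ⊃ log_summons); even if O(log_summons) held, inferring O(cease_operations) would be affirming the consequent — invalid.
So O(cease_operations) is not derivable, and the apparent clash with O(not cease_operations) does not arise.
A world satisfying every obligation exists (e.g. break_seal=false, cease_operations=false, delete_directive=false, file_certificate=false, issue_warning=true, log_summons=true, quarantine_host=false, reject_statement=false, renew_dataset=false, seal_invoice=false, timestamp_minutes=false); no atom is both obligatory and forbidden, so the set is consistent.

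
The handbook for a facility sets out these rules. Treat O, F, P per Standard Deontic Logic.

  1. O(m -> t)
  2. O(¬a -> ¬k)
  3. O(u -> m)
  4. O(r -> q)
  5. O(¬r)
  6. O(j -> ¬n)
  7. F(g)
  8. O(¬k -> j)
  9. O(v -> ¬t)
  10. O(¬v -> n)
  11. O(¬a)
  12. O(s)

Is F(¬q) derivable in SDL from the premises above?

Premise 4 is O(r -> q), but O(r) is not derivable from the premises, so it does not yield O(q).
No other premise forces O(q). An ideal world satisfying every premise can still have ¬q true, so F(¬q) is not derivable.

No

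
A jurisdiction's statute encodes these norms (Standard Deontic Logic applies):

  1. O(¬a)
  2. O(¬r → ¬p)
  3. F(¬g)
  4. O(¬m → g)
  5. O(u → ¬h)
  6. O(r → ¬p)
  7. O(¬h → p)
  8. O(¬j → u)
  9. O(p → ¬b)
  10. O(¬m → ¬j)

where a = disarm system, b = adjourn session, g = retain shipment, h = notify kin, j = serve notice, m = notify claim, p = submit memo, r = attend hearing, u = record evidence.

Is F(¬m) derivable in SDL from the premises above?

Yes

Premises 2 and 6 are O(¬r → ¬p) and O(r → ¬p); every ideal world satisfies ¬r or r, so in either case ¬p holds — hence O(¬p).
The contrapositive of premise 7 (O(¬h → p)) is O(¬p → h), and O(¬p) is already established, so O(h).
Premise 5 is O(u → ¬h); contrapositively O(h → ¬u). Since O(h) holds, K gives O(¬u).
Premise 8 is O(¬j → u); contrapositively O(¬u → j). Since O(¬u) holds, K gives O(j).
Premise 10, O(¬m → ¬j), contraposes to O(j → m); with O(j) we get O(m).
Premises 1, 3, 4, 9 do not contribute to this derivation.
So O(m) holds, i.e. F(¬m). The claim follows.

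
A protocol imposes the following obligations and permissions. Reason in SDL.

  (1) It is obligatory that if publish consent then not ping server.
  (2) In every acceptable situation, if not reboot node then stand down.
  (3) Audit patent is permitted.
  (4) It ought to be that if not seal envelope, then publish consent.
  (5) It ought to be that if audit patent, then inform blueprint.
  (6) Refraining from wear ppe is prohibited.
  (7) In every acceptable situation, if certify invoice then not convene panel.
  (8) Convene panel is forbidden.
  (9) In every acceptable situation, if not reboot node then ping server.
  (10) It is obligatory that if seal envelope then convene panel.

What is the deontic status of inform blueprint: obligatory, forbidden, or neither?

Premise 5 is O(audit_patent → inform_blueprint), but O(audit_patent) is not derivable from the premises (the permission P(audit_patent) asserts only ¬O(¬audit_patent), not O(audit_patent)), so it does not yield O(inform_blueprint).
No premise or chain of K-axiom applications forces O(inform_blueprint), and none forces O(¬inform_blueprint). So inform_blueprint is neither obligatory nor forbidden under these norms.

Neither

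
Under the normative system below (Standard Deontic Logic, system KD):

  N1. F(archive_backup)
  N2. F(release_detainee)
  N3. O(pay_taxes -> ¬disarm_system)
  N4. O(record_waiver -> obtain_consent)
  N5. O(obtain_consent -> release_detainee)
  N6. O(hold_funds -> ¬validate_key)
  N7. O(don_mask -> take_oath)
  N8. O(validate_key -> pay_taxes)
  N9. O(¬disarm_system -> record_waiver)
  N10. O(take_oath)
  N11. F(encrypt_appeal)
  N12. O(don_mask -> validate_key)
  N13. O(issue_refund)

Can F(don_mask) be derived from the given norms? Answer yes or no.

Premise 2, F(release_detainee), is equivalent to O(¬release_detainee).
Premise 5 is O(obtain_consent -> release_detainee); contrapositively O(¬release_detainee -> ¬obtain_consent). Since O(¬release_detainee) holds, K gives O(¬obtain_consent).
Premise 4, O(record_waiver -> obtain_consent), contraposes to O(¬obtain_consent -> ¬record_waiver); with O(¬obtain_consent) we get O(¬record_waiver).
The contrapositive of premise 9 (O(¬disarm_system -> record_waiver)) is O(¬record_waiver -> disarm_system), and O(¬record_waiver) is already established, so O(disarm_system).
The contrapositive of premise 3 (O(pay_taxes -> ¬disarm_system)) is O(disarm_system -> ¬pay_taxes), and O(disarm_system) is already established, so O(¬pay_taxes).
Premise 8, O(validate_key -> pay_taxes), contraposes to O(¬pay_taxes -> ¬validate_key); with O(¬pay_taxes) we get O(¬validate_key).
Premise 12, O(don_mask -> validate_key), contraposes to O(¬validate_key -> ¬don_mask); with O(¬validate_key) we get O(¬don_mask).
Premises 1, 6, 7, 10, 11, 13 do not contribute to this derivation.
So O(¬don_mask) holds, i.e. F(don_mask). The claim follows.

Yes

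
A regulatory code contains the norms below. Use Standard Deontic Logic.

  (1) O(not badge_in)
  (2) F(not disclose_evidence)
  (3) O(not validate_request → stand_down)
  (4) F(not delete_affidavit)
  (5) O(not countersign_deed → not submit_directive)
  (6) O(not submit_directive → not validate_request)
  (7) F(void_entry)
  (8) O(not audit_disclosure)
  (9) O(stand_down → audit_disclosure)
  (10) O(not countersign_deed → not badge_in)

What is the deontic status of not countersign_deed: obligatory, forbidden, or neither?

Forbidden

Premise 8 states O(not audit_disclosure) outright.
Premise 9 is O(stand_down → audit_disclosure); contrapositively O(not audit_disclosure → not stand_down). Since O(not audit_disclosure) holds, K gives O(not stand_down).
Premise 3, O(not validate_request → stand_down), contraposes to O(not stand_down → validate_request); with O(not stand_down) we get O(validate_request).
Premise 6 is O(not submit_directive → not validate_request); contrapositively O(validate_request → submit_directive). Since O(validate_request) holds, K gives O(submit_directive).
The contrapositive of premise 5 (O(not countersign_deed → not submit_directive)) is O(submit_directive → countersign_deed), and O(submit_directive) is already established, so O(countersign_deed).
Premises 1, 2, 4, 7, 10 do not contribute to this derivation.
Thus O(countersign_deed), which is F(not countersign_deed): not countersign_deed is forbidden.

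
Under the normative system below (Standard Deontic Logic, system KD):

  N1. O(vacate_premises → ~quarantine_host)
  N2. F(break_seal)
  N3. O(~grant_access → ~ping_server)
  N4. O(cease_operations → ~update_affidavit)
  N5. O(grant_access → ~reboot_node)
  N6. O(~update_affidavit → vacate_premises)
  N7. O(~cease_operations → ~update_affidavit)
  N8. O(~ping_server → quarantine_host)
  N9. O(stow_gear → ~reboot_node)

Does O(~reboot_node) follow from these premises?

By case analysis on ~cease_operations: premise 7 gives O(~cease_operations → ~update_affidavit) and premise 4 gives O(cease_operations → ~update_affidavit), so O(~update_affidavit) either way.
From O(~update_affidavit) and premise 6, O(~update_affidavit → vacate_premises), we obtain O(vacate_premises).
Premise 1 is O(vacate_premises → ~quarantine_host); since O(vacate_premises), deontic closure gives O(~quarantine_host).
Premise 8, O(~ping_server → quarantine_host), contraposes to O(~quarantine_host → ping_server); with O(~quarantine_host) we get O(ping_server).
The contrapositive of premise 3 (O(~grant_access → ~ping_server)) is O(ping_server → grant_access), and O(ping_server) is already established, so O(grant_access).
With premise 5, O(grant_access → ~reboot_node), the K-axiom yields O(~reboot_node).
Premises 2, 9 do not contribute to this derivation.
So O(~reboot_node) follows.

Yes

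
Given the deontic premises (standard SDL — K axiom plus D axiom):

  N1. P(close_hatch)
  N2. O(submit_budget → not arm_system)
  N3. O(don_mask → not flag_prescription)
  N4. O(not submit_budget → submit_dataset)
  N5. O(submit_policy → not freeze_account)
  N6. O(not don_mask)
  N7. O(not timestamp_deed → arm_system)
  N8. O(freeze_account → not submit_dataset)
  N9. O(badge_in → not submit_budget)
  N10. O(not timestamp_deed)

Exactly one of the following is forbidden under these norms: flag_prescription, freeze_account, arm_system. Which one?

Premise 10 states O(not timestamp_deed) outright.
From O(not timestamp_deed) and premise 7, O(not timestamp_deed → arm_system), we obtain O(arm_system).
Premise 2, O(submit_budget → not arm_system), contraposes to O(arm_system → not submit_budget); with O(arm_system) we get O(not submit_budget).
With premise 4, O(not submit_budget → submit_dataset), the K-axiom yields O(submit_dataset).
The contrapositive of premise 8 (O(freeze_account → not submit_dataset)) is O(submit_dataset → not freeze_account), and O(submit_dataset) is already established, so O(not freeze_account).
So O(not freeze_account) holds, i.e. freeze_account is forbidden. None of the other listed options is forbidden under the premises.

freeze_account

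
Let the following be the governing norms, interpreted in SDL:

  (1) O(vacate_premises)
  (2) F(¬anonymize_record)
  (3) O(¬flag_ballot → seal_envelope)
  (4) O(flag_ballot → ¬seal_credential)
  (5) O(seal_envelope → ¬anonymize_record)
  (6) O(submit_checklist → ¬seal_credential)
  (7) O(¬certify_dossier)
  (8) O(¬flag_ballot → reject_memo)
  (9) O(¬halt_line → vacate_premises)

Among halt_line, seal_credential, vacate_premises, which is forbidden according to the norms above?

seal_credential

Premise 2, F(¬anonymize_record), is equivalent to O(anonymize_record).
Premise 5, O(seal_envelope → ¬anonymize_record), contraposes to O(anonymize_record → ¬seal_envelope); with O(anonymize_record) we get O(¬seal_envelope).
The contrapositive of premise 3 (O(¬flag_ballot → seal_envelope)) is O(¬seal_envelope → flag_ballot), and O(¬seal_envelope) is already established, so O(flag_ballot).
Premise 4 is O(flag_ballot → ¬seal_credential); since O(flag_ballot), deontic closure gives O(¬seal_credential).
So O(¬seal_credential) holds, i.e. seal_credential is forbidden. None of the other listed options is forbidden under the premises.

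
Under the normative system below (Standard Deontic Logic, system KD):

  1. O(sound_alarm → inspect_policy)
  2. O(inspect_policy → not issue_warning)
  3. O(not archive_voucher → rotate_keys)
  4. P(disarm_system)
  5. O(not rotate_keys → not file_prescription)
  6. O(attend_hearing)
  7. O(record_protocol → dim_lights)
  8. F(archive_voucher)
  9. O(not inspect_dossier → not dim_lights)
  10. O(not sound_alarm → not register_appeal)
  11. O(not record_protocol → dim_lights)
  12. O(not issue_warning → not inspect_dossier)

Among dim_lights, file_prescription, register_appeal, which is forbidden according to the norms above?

register_appeal

Premises 7 and 11 cover both cases: O(record_protocol → dim_lights) and O(not record_protocol → dim_lights). Since record_protocol ∨ not record_protocol is a tautology, O(dim_lights) follows.
Premise 9 is O(not inspect_dossier → not dim_lights); contrapositively O(dim_lights → inspect_dossier). Since O(dim_lights) holds, K gives O(inspect_dossier).
The contrapositive of premise 12 (O(not issue_warning → not inspect_dossier)) is O(inspect_dossier → issue_warning), and O(inspect_dossier) is already established, so O(issue_warning).
Premise 2, O(inspect_policy → not issue_warning), contraposes to O(issue_warning → not inspect_policy); with O(issue_warning) we get O(not inspect_policy).
Premise 1, O(sound_alarm → inspect_policy), contraposes to O(not inspect_policy → not sound_alarm); with O(not inspect_policy) we get O(not sound_alarm).
Premise 10 is O(not sound_alarm → not register_appeal); since O(not sound_alarm), deontic closure gives O(not register_appeal).
So O(not register_appeal) holds, i.e. register_appeal is forbidden. None of the other listed options is forbidden under the premises.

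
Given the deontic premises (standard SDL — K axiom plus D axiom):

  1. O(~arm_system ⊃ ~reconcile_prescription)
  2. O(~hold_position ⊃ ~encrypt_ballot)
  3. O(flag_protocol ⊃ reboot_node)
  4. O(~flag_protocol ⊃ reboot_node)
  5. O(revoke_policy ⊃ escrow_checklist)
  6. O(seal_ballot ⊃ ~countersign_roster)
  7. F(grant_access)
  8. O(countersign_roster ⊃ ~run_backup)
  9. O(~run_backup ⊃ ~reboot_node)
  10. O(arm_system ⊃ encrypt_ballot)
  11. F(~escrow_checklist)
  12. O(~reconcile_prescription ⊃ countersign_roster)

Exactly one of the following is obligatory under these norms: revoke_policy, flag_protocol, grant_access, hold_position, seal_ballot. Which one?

hold_position

By case analysis on flag_protocol: premise 3 gives O(flag_protocol ⊃ reboot_node) and premise 4 gives O(~flag_protocol ⊃ reboot_node), so O(reboot_node) either way.
Premise 9 is O(~run_backup ⊃ ~reboot_node); contrapositively O(reboot_node ⊃ run_backup). Since O(reboot_node) holds, K gives O(run_backup).
Premise 8 is O(countersign_roster ⊃ ~run_backup); contrapositively O(run_backup ⊃ ~countersign_roster). Since O(run_backup) holds, K gives O(~countersign_roster).
The contrapositive of premise 12 (O(~reconcile_prescription ⊃ countersign_roster)) is O(~countersign_roster ⊃ reconcile_prescription), and O(~countersign_roster) is already established, so O(reconcile_prescription).
Premise 1, O(~arm_system ⊃ ~reconcile_prescription), contraposes to O(reconcile_prescription ⊃ arm_system); with O(reconcile_prescription) we get O(arm_system).
Applying K to premise 10 (O(arm_system ⊃ encrypt_ballot)) and O(arm_system) yields O(encrypt_ballot).
The contrapositive of premise 2 (O(~hold_position ⊃ ~encrypt_ballot)) is O(encrypt_ballot ⊃ hold_position), and O(encrypt_ballot) is already established, so O(hold_position).
So O(hold_position) holds — hold_position is obligatory. None of the other listed options is made obligatory by any chain of premises.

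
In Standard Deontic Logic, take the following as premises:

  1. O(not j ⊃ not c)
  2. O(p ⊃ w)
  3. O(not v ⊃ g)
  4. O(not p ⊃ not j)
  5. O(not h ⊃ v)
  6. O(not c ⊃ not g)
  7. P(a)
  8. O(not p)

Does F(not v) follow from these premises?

From premise 8 we have O(not p).
With premise 4, O(not p ⊃ not j), the K-axiom yields O(not j).
From O(not j) and premise 1, O(not j ⊃ not c), we obtain O(not c).
Applying K to premise 6 (O(not c ⊃ not g)) and O(not c) yields O(not g).
Premise 3 is O(not v ⊃ g); contrapositively O(not g ⊃ v). Since O(not g) holds, K gives O(v).
Premises 2, 5, 7 do not contribute to this derivation.
So O(v) holds, i.e. F(not v). The claim follows.

Yes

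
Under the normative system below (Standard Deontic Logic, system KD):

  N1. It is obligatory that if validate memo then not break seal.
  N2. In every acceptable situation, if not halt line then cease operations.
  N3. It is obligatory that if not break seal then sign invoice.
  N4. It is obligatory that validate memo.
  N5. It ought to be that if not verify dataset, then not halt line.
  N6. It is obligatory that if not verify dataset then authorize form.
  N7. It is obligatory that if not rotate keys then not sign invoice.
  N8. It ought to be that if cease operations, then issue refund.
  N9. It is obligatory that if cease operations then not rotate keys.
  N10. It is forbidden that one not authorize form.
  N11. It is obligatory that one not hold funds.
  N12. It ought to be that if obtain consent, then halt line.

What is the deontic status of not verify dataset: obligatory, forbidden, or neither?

Premise 4 gives O(validate_memo).
Applying K to premise 1 (O(validate_memo → ¬break_seal)) and O(validate_memo) yields O(¬break_seal).
From O(¬break_seal) and premise 3, O(¬break_seal → sign_invoice), we obtain O(sign_invoice).
Premise 7 is O(¬rotate_keys → ¬sign_invoice); contrapositively O(sign_invoice → rotate_keys). Since O(sign_invoice) holds, K gives O(rotate_keys).
Premise 9, O(cease_operations → ¬rotate_keys), contraposes to O(rotate_keys → ¬cease_operations); with O(rotate_keys) we get O(¬cease_operations).
Premise 2, O(¬halt_line → cease_operations), contraposes to O(¬cease_operations → halt_line); with O(¬cease_operations) we get O(halt_line).
The contrapositive of premise 5 (O(¬verify_dataset → ¬halt_line)) is O(halt_line → verify_dataset), and O(halt_line) is already established, so O(verify_dataset).
Premises 6, 8, 10, 11, 12 do not contribute to this derivation.
Thus O(verify_dataset), which is F(¬verify_dataset): ¬verify_dataset is forbidden.

Forbidden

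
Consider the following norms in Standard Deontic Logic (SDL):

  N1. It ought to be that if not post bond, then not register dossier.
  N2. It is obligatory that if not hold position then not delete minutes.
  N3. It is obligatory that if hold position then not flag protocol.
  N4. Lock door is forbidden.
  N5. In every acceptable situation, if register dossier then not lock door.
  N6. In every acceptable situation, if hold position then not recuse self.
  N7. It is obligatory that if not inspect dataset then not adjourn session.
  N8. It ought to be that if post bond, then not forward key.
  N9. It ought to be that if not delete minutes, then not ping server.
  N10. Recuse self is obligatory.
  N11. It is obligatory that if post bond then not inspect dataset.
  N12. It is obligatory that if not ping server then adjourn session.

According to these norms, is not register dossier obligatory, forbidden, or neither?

Premise 10 states O(recuse_self) outright.
Premise 6, O(hold_position → ¬recuse_self), contraposes to O(recuse_self → ¬hold_position); with O(recuse_self) we get O(¬hold_position).
With premise 2, O(¬hold_position → ¬delete_minutes), the K-axiom yields O(¬delete_minutes).
Applying K to premise 9 (O(¬delete_minutes → ¬ping_server)) and O(¬delete_minutes) yields O(¬ping_server).
From O(¬ping_server) and premise 12, O(¬ping_server → adjourn_session), we obtain O(adjourn_session).
Premise 7, O(¬inspect_dataset → ¬adjourn_session), contraposes to O(adjourn_session → inspect_dataset); with O(adjourn_session) we get O(inspect_dataset).
The contrapositive of premise 11 (O(post_bond → ¬inspect_dataset)) is O(inspect_dataset → ¬post_bond), and O(inspect_dataset) is already established, so O(¬post_bond).
Applying K to premise 1 (O(¬post_bond → ¬register_dossier)) and O(¬post_bond) yields O(¬register_dossier).
Premises 3, 4, 5, 8 do not contribute to this derivation.
Hence ¬register_dossier is obligatory.

Obligatory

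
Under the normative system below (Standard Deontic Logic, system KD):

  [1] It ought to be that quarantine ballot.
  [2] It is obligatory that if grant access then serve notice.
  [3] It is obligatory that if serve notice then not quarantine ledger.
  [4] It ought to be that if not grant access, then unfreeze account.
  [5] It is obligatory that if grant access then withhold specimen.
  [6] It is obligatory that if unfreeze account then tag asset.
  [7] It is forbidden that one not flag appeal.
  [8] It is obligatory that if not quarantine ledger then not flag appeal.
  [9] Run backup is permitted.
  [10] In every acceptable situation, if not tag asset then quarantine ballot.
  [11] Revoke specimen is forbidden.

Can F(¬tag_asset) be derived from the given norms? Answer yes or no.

Premise 7 is F(¬flag_appeal), i.e. O(flag_appeal).
The contrapositive of premise 8 (O(¬quarantine_ledger → ¬flag_appeal)) is O(flag_appeal → quarantine_ledger), and O(flag_appeal) is already established, so O(quarantine_ledger).
Premise 3 is O(serve_notice → ¬quarantine_ledger); contrapositively O(quarantine_ledger → ¬serve_notice). Since O(quarantine_ledger) holds, K gives O(¬serve_notice).
The contrapositive of premise 2 (O(grant_access → serve_notice)) is O(¬serve_notice → ¬grant_access), and O(¬serve_notice) is already established, so O(¬grant_access).
From O(¬grant_access) and premise 4, O(¬grant_access → unfreeze_account), we obtain O(unfreeze_account).
With premise 6, O(unfreeze_account → tag_asset), the K-axiom yields O(tag_asset).
Premises 1, 5, 9, 10, 11 do not contribute to this derivation.
So O(tag_asset) holds, i.e. F(¬tag_asset). The claim follows.

Yes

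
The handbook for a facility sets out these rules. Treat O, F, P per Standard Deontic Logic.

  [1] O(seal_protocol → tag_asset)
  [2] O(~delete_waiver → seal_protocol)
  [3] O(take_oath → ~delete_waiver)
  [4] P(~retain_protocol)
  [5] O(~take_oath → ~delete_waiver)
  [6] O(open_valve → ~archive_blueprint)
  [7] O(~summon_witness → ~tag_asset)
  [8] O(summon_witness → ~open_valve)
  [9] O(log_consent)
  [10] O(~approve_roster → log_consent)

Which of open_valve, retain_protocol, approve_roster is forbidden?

open_valve

Premises 5 and 3 are O(~take_oath → ~delete_waiver) and O(take_oath → ~delete_waiver); every ideal world satisfies ~take_oath or take_oath, so in either case ~delete_waiver holds — hence O(~delete_waiver).
Premise 2 is O(~delete_waiver → seal_protocol); since O(~delete_waiver), deontic closure gives O(seal_protocol).
Premise 1 is O(seal_protocol → tag_asset); since O(seal_protocol), deontic closure gives O(tag_asset).
Premise 7, O(~summon_witness → ~tag_asset), contraposes to O(tag_asset → summon_witness); with O(tag_asset) we get O(summon_witness).
Applying K to premise 8 (O(summon_witness → ~open_valve)) and O(summon_witness) yields O(~open_valve).
So O(~open_valve) holds, i.e. open_valve is forbidden. None of the other listed options is forbidden under the premises.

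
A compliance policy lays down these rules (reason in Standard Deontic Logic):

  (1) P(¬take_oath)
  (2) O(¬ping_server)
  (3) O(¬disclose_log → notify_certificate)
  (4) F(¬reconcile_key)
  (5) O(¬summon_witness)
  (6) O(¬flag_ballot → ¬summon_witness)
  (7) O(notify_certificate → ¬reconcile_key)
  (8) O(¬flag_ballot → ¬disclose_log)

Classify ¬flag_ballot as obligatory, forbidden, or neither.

F(¬reconcile_key) at premise 4 means O(reconcile_key).
The contrapositive of premise 7 (O(notify_certificate → ¬reconcile_key)) is O(reconcile_key → ¬notify_certificate), and O(reconcile_key) is already established, so O(¬notify_certificate).
Premise 3, O(¬disclose_log → notify_certificate), contraposes to O(¬notify_certificate → disclose_log); with O(¬notify_certificate) we get O(disclose_log).
The contrapositive of premise 8 (O(¬flag_ballot → ¬disclose_log)) is O(disclose_log → flag_ballot), and O(disclose_log) is already established, so O(flag_ballot).
Premises 1, 2, 5, 6 do not contribute to this derivation.
Thus O(flag_ballot), which is F(¬flag_ballot): ¬flag_ballot is forbidden.

Forbidden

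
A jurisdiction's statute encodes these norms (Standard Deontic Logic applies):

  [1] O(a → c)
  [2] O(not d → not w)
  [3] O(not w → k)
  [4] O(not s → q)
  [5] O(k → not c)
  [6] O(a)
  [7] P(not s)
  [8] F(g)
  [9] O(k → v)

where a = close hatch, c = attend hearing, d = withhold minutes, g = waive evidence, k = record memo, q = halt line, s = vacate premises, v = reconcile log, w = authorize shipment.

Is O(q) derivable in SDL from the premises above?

No

Premise 4 is O(not s → q), but O(not s) is not derivable from the premises (the permission P(not s) asserts only not O(s), not O(not s)), so it does not yield O(q).
No other premise forces O(q). An ideal world satisfying every premise can still have q false, so O(q) is not derivable.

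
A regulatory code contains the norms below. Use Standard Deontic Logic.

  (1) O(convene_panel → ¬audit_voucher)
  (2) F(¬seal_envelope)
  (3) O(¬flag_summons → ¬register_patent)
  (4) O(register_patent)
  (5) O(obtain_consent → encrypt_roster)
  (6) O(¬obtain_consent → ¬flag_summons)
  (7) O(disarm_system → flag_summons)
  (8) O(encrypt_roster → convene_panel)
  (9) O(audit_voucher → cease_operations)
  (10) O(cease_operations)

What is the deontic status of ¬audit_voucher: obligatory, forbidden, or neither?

Obligatory

Premise 4 gives O(register_patent).
Premise 3 is O(¬flag_summons → ¬register_patent); contrapositively O(register_patent → flag_summons). Since O(register_patent) holds, K gives O(flag_summons).
Premise 6 is O(¬obtain_consent → ¬flag_summons); contrapositively O(flag_summons → obtain_consent). Since O(flag_summons) holds, K gives O(obtain_consent).
Applying K to premise 5 (O(obtain_consent → encrypt_roster)) and O(obtain_consent) yields O(encrypt_roster).
With premise 8, O(encrypt_roster → convene_panel), the K-axiom yields O(convene_panel).
From O(convene_panel) and premise 1, O(convene_panel → ¬audit_voucher), we obtain O(¬audit_voucher).
Premises 2, 7, 9, 10 do not contribute to this derivation.
Hence ¬audit_voucher is obligatory.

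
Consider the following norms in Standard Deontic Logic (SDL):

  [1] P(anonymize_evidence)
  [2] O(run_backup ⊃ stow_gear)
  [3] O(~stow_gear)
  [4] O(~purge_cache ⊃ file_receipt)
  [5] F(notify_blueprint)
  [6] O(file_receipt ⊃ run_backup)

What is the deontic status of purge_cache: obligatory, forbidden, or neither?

From premise 3 we have O(~stow_gear).
The contrapositive of premise 2 (O(run_backup ⊃ stow_gear)) is O(~stow_gear ⊃ ~run_backup), and O(~stow_gear) is already established, so O(~run_backup).
Premise 6 is O(file_receipt ⊃ run_backup); contrapositively O(~run_backup ⊃ ~file_receipt). Since O(~run_backup) holds, K gives O(~file_receipt).
Premise 4, O(~purge_cache ⊃ file_receipt), contraposes to O(~file_receipt ⊃ purge_cache); with O(~file_receipt) we get O(purge_cache).
Premises 1, 5 do not contribute to this derivation.
Hence purge_cache is obligatory.

Obligatory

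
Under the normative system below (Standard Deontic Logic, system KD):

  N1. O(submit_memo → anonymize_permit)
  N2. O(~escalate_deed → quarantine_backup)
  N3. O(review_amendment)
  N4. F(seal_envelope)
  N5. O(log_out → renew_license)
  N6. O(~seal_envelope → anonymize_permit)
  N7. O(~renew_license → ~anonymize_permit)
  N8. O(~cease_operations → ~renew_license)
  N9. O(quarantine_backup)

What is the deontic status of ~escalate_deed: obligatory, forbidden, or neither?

Neither

Premise 2 is O(~escalate_deed → quarantine_backup); even if O(quarantine_backup) held, inferring O(~escalate_deed) would be affirming the consequent — invalid.
No premise or chain of K-axiom applications forces O(~escalate_deed), and none forces O(escalate_deed). So ~escalate_deed is neither obligatory nor forbidden under these norms.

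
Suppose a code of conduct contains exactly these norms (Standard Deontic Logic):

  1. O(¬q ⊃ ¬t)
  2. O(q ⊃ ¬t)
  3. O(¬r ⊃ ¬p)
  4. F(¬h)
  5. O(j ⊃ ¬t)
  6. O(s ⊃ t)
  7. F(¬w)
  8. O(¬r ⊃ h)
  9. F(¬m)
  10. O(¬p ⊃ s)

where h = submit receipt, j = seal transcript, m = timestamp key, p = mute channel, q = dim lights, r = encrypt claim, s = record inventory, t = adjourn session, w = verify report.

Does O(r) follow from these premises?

By case analysis on q: premise 2 gives O(q ⊃ ¬t) and premise 1 gives O(¬q ⊃ ¬t), so O(¬t) either way.
The contrapositive of premise 6 (O(s ⊃ t)) is O(¬t ⊃ ¬s), and O(¬t) is already established, so O(¬s).
Premise 10 is O(¬p ⊃ s); contrapositively O(¬s ⊃ p). Since O(¬s) holds, K gives O(p).
Premise 3, O(¬r ⊃ ¬p), contraposes to O(p ⊃ r); with O(p) we get O(r).
Premises 4, 5, 7, 8, 9 do not contribute to this derivation.
So O(r) follows.

Yes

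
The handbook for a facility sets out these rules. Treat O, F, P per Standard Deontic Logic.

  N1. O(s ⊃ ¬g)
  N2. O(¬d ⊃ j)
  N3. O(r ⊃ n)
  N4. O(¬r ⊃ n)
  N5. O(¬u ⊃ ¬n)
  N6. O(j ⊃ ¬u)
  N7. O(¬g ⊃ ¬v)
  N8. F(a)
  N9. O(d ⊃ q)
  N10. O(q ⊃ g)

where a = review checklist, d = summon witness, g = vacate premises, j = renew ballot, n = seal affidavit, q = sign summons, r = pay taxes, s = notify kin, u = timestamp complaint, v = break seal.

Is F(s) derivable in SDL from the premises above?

Premises 3 and 4 are O(r ⊃ n) and O(¬r ⊃ n); every ideal world satisfies r or ¬r, so in either case n holds — hence O(n).
Premise 5 is O(¬u ⊃ ¬n); contrapositively O(n ⊃ u). Since O(n) holds, K gives O(u).
The contrapositive of premise 6 (O(j ⊃ ¬u)) is O(u ⊃ ¬j), and O(u) is already established, so O(¬j).
The contrapositive of premise 2 (O(¬d ⊃ j)) is O(¬j ⊃ d), and O(¬j) is already established, so O(d).
Applying K to premise 9 (O(d ⊃ q)) and O(d) yields O(q).
With premise 10, O(q ⊃ g), the K-axiom yields O(g).
The contrapositive of premise 1 (O(s ⊃ ¬g)) is O(g ⊃ ¬s), and O(g) is already established, so O(¬s).
Premises 7, 8 do not contribute to this derivation.
So O(¬s) holds, i.e. F(s). The claim follows.

Yes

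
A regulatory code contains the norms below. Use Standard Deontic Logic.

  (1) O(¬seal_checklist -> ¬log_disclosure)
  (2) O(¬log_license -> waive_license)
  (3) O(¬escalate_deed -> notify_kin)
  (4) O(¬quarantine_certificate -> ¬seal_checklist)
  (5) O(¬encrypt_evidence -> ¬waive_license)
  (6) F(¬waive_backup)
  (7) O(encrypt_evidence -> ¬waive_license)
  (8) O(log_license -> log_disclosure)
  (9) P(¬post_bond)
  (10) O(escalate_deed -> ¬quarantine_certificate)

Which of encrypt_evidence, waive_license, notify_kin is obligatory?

Premises 5 and 7 cover both cases: O(¬encrypt_evidence -> ¬waive_license) and O(encrypt_evidence -> ¬waive_license). Since ¬encrypt_evidence ∨ encrypt_evidence is a tautology, O(¬waive_license) follows.
The contrapositive of premise 2 (O(¬log_license -> waive_license)) is O(¬waive_license -> log_license), and O(¬waive_license) is already established, so O(log_license).
With premise 8, O(log_license -> log_disclosure), the K-axiom yields O(log_disclosure).
Premise 1, O(¬seal_checklist -> ¬log_disclosure), contraposes to O(log_disclosure -> seal_checklist); with O(log_disclosure) we get O(seal_checklist).
Premise 4 is O(¬quarantine_certificate -> ¬seal_checklist); contrapositively O(seal_checklist -> quarantine_certificate). Since O(seal_checklist) holds, K gives O(quarantine_certificate).
The contrapositive of premise 10 (O(escalate_deed -> ¬quarantine_certificate)) is O(quarantine_certificate -> ¬escalate_deed), and O(quarantine_certificate) is already established, so O(¬escalate_deed).
With premise 3, O(¬escalate_deed -> notify_kin), the K-axiom yields O(notify_kin).
So O(notify_kin) holds — notify_kin is obligatory. None of the other listed options is made obligatory by any chain of premises.

notify_kin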